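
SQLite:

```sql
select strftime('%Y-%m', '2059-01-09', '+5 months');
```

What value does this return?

2059-06

First apply '+5 months': 2059-01-09 → 2059-06-09.
`%Y-%m` extracts the year-month: 2059-06.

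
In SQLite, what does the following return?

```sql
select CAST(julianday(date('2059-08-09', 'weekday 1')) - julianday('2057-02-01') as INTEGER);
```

921

`weekday 1` advances to the next Monday; 2059-08-09 is a Saturday, so it moves forward to 2059-08-11.
27 days remain in February 2057 after the 1st (28 − 1).
Full months from March 2057 through July 2059 contribute their day counts.
Then 11 days into August 2059.
Total: 27 + 31 + 30 + 31 + 30 + 31 + 31 + 30 + 31 + 30 + 31 + 31 + 28 + 31 + 30 + 31 + 30 + 31 + 31 + 30 + 31 + 30 + 31 + 31 + 28 + 31 + 30 + 31 + 30 + 31 + 11 = 921.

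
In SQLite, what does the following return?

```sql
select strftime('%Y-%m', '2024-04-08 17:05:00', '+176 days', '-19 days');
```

2024-09

First apply '+176 days', '-19 days': 2024-04-08 17:05:00 → 2024-09-12 17:05:00.
`%Y-%m` extracts the year-month: 2024-09.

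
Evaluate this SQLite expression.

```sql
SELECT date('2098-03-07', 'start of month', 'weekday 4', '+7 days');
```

2098-03-13

`start of month` rewinds 2098-03-07 to 2098-03-01.
`weekday 4` advances to the next Thursday; 2098-03-01 is a Saturday, so it moves forward to 2098-03-06.
Advancing 7 more days within March lands on 2098-03-13.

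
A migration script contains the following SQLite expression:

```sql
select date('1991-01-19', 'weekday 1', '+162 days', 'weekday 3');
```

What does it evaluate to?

1991-07-03

`weekday 1` advances to the next Monday; 1991-01-19 is a Saturday, so it moves forward to 1991-01-21.
Applying '+162 days' to 1991-01-21: counting 162 days forward gives 1991-07-02.
`weekday 3` advances to the next Wednesday; 1991-07-02 is a Tuesday, so it moves forward to 1991-07-03.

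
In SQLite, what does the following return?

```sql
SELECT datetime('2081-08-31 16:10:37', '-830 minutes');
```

830 minutes = 13h 50m; -830 minutes from 2081-08-31 16:10:37 is 2081-08-31 02:20:37.

2081-08-31 02:20:37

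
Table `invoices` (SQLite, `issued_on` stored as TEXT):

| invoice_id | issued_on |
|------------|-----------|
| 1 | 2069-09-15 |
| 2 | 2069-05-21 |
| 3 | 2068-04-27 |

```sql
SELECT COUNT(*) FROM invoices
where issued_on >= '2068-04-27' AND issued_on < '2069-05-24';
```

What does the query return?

2

Rows in [2068-04-27, 2069-05-24): 2069-05-21, 2068-04-27 → 2 rows.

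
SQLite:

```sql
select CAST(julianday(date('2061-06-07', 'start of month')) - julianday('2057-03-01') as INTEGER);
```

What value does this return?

`start of month` rewinds 2061-06-07 to 2061-06-01.
30 days remain in March 2057 after the 1st (31 − 1).
Full months from April 2057 through May 2061 contribute their day counts.
Then 1 day into June 2061.
Total: 30 + 30 + 31 + 30 + 31 + 31 + 30 + 31 + 30 + 31 + 31 + 28 + 31 + 30 + 31 + 30 + 31 + 31 + 30 + 31 + 30 + 31 + 31 + 28 + 31 + 30 + 31 + 30 + 31 + 31 + 30 + 31 + 30 + 31 + 31 + 29 + 31 + 30 + 31 + 30 + 31 + 31 + 30 + 31 + 30 + 31 + 31 + 28 + 31 + 30 + 31 + 1 = 1553.

1553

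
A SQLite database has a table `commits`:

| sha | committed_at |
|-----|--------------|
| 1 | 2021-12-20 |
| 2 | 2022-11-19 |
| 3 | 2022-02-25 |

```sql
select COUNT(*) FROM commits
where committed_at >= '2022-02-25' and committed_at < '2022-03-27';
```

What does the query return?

1

Rows in [2022-02-25, 2022-03-27): 2022-02-25 → 1 row.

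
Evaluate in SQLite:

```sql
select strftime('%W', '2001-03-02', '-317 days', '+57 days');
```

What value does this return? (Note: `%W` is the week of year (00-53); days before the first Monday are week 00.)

24

First apply '-317 days', '+57 days': 2001-03-02 → 2000-06-15.
2000-06-15 is a Thursday. SQLite's %W counts Mondays since the year started; the result is 24.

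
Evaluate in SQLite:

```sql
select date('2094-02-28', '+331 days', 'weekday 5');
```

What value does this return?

Applying '+331 days' to 2094-02-28: counting 331 days forward gives 2095-01-25.
`weekday 5` advances to the next Friday; 2095-01-25 is a Tuesday, so it moves forward to 2095-01-28.

2095-01-28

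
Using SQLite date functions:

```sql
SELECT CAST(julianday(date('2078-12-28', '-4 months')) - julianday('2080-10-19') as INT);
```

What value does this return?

-783

Adding -4 months to 2078-12-28 gives 2078-08-28.
3 days remain in August 2078 after the 28th (31 − 28).
Full months from September 2078 through September 2080 contribute their day counts.
Then 19 days into October 2080.
Total: 3 + 30 + 31 + 30 + 31 + 31 + 28 + 31 + 30 + 31 + 30 + 31 + 31 + 30 + 31 + 30 + 31 + 31 + 29 + 31 + 30 + 31 + 30 + 31 + 31 + 30 + 19 = 783.
The subtraction is earlier − later, so the result is −783 → -783.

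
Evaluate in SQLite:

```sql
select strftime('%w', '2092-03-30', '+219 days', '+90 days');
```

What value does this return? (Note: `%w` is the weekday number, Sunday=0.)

First apply '+219 days', '+90 days': 2092-03-30 → 2093-02-02.
2093-02-02 is a Monday; with Sunday=0 that is 1.

1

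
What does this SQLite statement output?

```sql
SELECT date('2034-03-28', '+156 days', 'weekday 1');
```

2034-09-04

Applying '+156 days' to 2034-03-28: counting 156 days forward gives 2034-08-31.
`weekday 1` advances to the next Monday; 2034-08-31 is a Thursday, so it moves forward to 2034-09-04.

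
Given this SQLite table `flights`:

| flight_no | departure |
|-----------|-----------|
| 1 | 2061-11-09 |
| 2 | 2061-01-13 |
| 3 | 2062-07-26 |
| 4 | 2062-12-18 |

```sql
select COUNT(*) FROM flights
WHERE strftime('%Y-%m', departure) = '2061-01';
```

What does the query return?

1

Rows with year-month 2061-01: 2061-01-13 → 1.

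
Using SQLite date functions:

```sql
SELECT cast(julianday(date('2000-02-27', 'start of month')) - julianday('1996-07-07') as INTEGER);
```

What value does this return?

1304

`start of month` rewinds 2000-02-27 to 2000-02-01.
24 days remain in July 1996 after the 7th (31 − 7).
Full months from August 1996 through January 2000 contribute their day counts.
Then 1 day into February 2000.
Total: 24 + 31 + 30 + 31 + 30 + 31 + 31 + 28 + 31 + 30 + 31 + 30 + 31 + 31 + 30 + 31 + 30 + 31 + 31 + 28 + 31 + 30 + 31 + 30 + 31 + 31 + 30 + 31 + 30 + 31 + 31 + 28 + 31 + 30 + 31 + 30 + 31 + 31 + 30 + 31 + 30 + 31 + 31 + 1 = 1304.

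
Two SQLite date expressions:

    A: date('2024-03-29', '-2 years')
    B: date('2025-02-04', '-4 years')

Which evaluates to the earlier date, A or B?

A = 2022-03-29.
B = 2021-02-04.
B is earlier.

B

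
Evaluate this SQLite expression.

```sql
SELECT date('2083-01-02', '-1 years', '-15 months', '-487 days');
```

Adding -1 year to 2083-01-02 gives 2082-01-02.
Adding -15 months to 2082-01-02 gives 2080-10-02.
Applying '-487 days' to 2080-10-02: counting 487 days back gives 2079-06-03.

2079-06-03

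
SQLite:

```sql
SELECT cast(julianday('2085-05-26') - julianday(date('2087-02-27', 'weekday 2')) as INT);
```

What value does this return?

`weekday 2` advances to the next Tuesday; 2087-02-27 is a Thursday, so it moves forward to 2087-03-04.
5 days remain in May 2085 after the 26th (31 − 26).
Full months from June 2085 through February 2087 contribute their day counts.
Then 4 days into March 2087.
Total: 5 + 30 + 31 + 31 + 30 + 31 + 30 + 31 + 31 + 28 + 31 + 30 + 31 + 30 + 31 + 31 + 30 + 31 + 30 + 31 + 31 + 28 + 4 = 647.
The subtraction is earlier − later, so the result is −647 → -647.

-647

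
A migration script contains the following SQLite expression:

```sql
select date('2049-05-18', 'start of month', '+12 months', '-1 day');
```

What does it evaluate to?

2050-04-30

`start of month` rewinds 2049-05-18 to 2049-05-01.
Adding +12 months to 2049-05-01 gives 2050-05-01.
Going back 1 day from 2050-05-01 reaches 2050-04-30 (last day of April, 30 days).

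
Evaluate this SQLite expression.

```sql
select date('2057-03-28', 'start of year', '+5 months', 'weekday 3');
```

`start of year` rewinds 2057-03-28 to 2057-01-01.
Adding +5 months to 2057-01-01 gives 2057-06-01.
`weekday 3` advances to the next Wednesday; 2057-06-01 is a Friday, so it moves forward to 2057-06-06.

2057-06-06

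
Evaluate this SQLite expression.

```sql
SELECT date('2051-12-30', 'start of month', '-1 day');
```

2051-11-30

`start of month` rewinds 2051-12-30 to 2051-12-01.
Going back 1 day from 2051-12-01 reaches 2051-11-30 (last day of November, 30 days).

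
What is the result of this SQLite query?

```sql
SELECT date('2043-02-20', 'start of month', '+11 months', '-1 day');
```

`start of month` rewinds 2043-02-20 to 2043-02-01.
Adding +11 months to 2043-02-01 gives 2044-01-01.
Going back 1 day from 2044-01-01 reaches 2043-12-31 (last day of December, 31 days).

2043-12-31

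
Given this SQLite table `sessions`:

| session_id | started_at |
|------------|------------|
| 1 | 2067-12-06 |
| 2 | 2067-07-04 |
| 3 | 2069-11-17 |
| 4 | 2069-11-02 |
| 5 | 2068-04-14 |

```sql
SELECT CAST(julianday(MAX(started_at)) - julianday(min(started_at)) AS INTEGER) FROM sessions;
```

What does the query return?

867

MIN = 2067-07-04, MAX = 2069-11-17.
27 days remain in July 2067 after the 4th (31 − 4).
Full months from August 2067 through October 2069 contribute their day counts.
Then 17 days into November 2069.
Total: 27 + 31 + 30 + 31 + 30 + 31 + 31 + 29 + 31 + 30 + 31 + 30 + 31 + 31 + 30 + 31 + 30 + 31 + 31 + 28 + 31 + 30 + 31 + 30 + 31 + 31 + 30 + 31 + 17 = 867.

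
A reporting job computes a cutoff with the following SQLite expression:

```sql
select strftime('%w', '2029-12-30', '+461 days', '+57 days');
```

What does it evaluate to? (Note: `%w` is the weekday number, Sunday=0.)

First apply '+461 days', '+57 days': 2029-12-30 → 2031-06-01.
2031-06-01 is a Sunday; with Sunday=0 that is 0.

0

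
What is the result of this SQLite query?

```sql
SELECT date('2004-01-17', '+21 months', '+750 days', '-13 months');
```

Adding +21 months to 2004-01-17 gives 2005-10-17.
Applying '+750 days' to 2005-10-17: counting 750 days forward gives 2007-11-06.
Adding -13 months to 2007-11-06 gives 2006-10-06.

2006-10-06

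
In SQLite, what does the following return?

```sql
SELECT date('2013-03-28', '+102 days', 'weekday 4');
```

2013-07-11

Applying '+102 days' to 2013-03-28: counting 102 days forward gives 2013-07-08.
`weekday 4` advances to the next Thursday; 2013-07-08 is a Monday, so it moves forward to 2013-07-11.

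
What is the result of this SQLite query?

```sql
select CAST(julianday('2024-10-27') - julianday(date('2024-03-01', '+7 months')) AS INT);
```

Adding +7 months to 2024-03-01 gives 2024-10-01.
Both dates are in October 2024: 27 − 1 = 26.

26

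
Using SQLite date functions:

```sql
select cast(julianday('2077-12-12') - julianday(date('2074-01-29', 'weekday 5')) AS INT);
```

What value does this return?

`weekday 5` advances to the next Friday; 2074-01-29 is a Monday, so it moves forward to 2074-02-02.
26 days remain in February 2074 after the 2nd (28 − 2).
Full months from March 2074 through November 2077 contribute their day counts.
Then 12 days into December 2077.
Total: 26 + 31 + 30 + 31 + 30 + 31 + 31 + 30 + 31 + 30 + 31 + 31 + 28 + 31 + 30 + 31 + 30 + 31 + 31 + 30 + 31 + 30 + 31 + 31 + 29 + 31 + 30 + 31 + 30 + 31 + 31 + 30 + 31 + 30 + 31 + 31 + 28 + 31 + 30 + 31 + 30 + 31 + 31 + 30 + 31 + 30 + 12 = 1409.

1409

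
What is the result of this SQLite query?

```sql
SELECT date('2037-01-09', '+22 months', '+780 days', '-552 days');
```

2039-06-25

Adding +22 months to 2037-01-09 gives 2038-11-09.
Applying '+780 days' to 2038-11-09: counting 780 days forward gives 2040-12-28.
Applying '-552 days' to 2040-12-28: counting 552 days back gives 2039-06-25.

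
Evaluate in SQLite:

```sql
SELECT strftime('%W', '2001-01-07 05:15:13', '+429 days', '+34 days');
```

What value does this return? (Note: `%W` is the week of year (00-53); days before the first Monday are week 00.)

First apply '+429 days', '+34 days': 2001-01-07 05:15:13 → 2002-04-15 05:15:13.
2002-04-15 is a Monday. SQLite's %W counts Mondays since the year started; the result is 15.

15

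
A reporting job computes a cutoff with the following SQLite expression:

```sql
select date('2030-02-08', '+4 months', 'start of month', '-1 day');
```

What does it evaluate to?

2030-05-31

Adding +4 months to 2030-02-08 gives 2030-06-08.
`start of month` rewinds 2030-06-08 to 2030-06-01.
Going back 1 day from 2030-06-01 reaches 2030-05-31 (last day of May, 31 days).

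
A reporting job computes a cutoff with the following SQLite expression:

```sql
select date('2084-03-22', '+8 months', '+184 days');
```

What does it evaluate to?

Adding +8 months to 2084-03-22 gives 2084-11-22.
Applying '+184 days' to 2084-11-22: counting 184 days forward gives 2085-05-25.

2085-05-25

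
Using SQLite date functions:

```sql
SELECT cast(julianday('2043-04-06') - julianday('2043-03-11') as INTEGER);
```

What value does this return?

26

20 days remain in March 2043 after the 11th (31 − 11).
Then 6 days into April 2043.
Total: 20 + 6 = 26.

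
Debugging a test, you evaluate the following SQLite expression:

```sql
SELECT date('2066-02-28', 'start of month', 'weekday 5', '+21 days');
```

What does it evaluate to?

`start of month` rewinds 2066-02-28 to 2066-02-01.
`weekday 5` advances to the next Friday; 2066-02-01 is a Monday, so it moves forward to 2066-02-05.
Advancing 21 more days within February lands on 2066-02-26.

2066-02-26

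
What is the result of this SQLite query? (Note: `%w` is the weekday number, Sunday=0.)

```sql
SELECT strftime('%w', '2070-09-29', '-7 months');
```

6

First apply '-7 months': 2070-09-29 → 2070-03-01.
2070-03-01 is a Saturday; with Sunday=0 that is 6.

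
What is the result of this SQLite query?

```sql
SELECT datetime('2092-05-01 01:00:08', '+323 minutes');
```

2092-05-01 06:23:08

323 minutes = 5h 23m; +323 minutes from 2092-05-01 01:00:08 is 2092-05-01 06:23:08.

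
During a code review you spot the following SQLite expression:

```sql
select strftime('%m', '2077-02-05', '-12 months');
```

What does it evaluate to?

02

First apply '-12 months': 2077-02-05 → 2076-02-05.
`%m` extracts the 2-digit month (01-12): 02.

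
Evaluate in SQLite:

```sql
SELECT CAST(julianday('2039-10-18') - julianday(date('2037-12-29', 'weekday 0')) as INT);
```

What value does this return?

`weekday 0` advances to the next Sunday; 2037-12-29 is a Tuesday, so it moves forward to 2038-01-03.
28 days remain in January 2038 after the 3rd (31 − 3).
Full months from February 2038 through September 2039 contribute their day counts.
Then 18 days into October 2039.
Total: 28 + 28 + 31 + 30 + 31 + 30 + 31 + 31 + 30 + 31 + 30 + 31 + 31 + 28 + 31 + 30 + 31 + 30 + 31 + 31 + 30 + 18 = 653.

653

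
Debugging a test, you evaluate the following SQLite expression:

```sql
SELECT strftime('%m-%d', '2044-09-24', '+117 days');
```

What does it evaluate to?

01-19

First apply '+117 days': 2044-09-24 → 2045-01-19.
`%m-%d` extracts the month-day: 01-19.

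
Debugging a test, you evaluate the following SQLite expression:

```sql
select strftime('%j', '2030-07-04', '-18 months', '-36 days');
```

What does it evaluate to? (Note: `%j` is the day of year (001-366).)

334

First apply '-18 months', '-36 days': 2030-07-04 → 2028-11-29.
Day-of-year for 2028-11-29: days since 2028-01-01 inclusive = 334, zero-padded to 334.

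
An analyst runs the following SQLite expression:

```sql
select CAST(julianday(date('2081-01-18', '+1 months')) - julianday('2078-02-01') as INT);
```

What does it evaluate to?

1113

Adding +1 month to 2081-01-18 gives 2081-02-18.
27 days remain in February 2078 after the 1st (28 − 1).
Full months from March 2078 through January 2081 contribute their day counts.
Then 18 days into February 2081.
Total: 27 + 31 + 30 + 31 + 30 + 31 + 31 + 30 + 31 + 30 + 31 + 31 + 28 + 31 + 30 + 31 + 30 + 31 + 31 + 30 + 31 + 30 + 31 + 31 + 29 + 31 + 30 + 31 + 30 + 31 + 31 + 30 + 31 + 30 + 31 + 31 + 18 = 1113.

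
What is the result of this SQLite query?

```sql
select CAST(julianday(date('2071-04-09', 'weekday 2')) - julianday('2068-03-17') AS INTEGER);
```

`weekday 2` advances to the next Tuesday; 2071-04-09 is a Thursday, so it moves forward to 2071-04-14.
14 days remain in March 2068 after the 17th (31 − 17).
Full months from April 2068 through March 2071 contribute their day counts.
Then 14 days into April 2071.
Total: 14 + 30 + 31 + 30 + 31 + 31 + 30 + 31 + 30 + 31 + 31 + 28 + 31 + 30 + 31 + 30 + 31 + 31 + 30 + 31 + 30 + 31 + 31 + 28 + 31 + 30 + 31 + 30 + 31 + 31 + 30 + 31 + 30 + 31 + 31 + 28 + 31 + 14 = 1123.

1123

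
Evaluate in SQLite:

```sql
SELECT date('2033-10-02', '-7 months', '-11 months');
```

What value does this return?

2032-04-02

Adding -7 months to 2033-10-02 gives 2033-03-02.
Adding -11 months to 2033-03-02 gives 2032-04-02.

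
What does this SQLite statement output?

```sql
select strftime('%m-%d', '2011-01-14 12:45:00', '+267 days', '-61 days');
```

08-08

First apply '+267 days', '-61 days': 2011-01-14 12:45:00 → 2011-08-08 12:45:00.
`%m-%d` extracts the month-day: 08-08.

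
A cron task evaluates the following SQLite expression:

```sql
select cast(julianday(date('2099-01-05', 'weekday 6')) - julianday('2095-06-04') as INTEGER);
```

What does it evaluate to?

`weekday 6` advances to the next Saturday; 2099-01-05 is a Monday, so it moves forward to 2099-01-10.
26 days remain in June 2095 after the 4th (30 − 4).
Full months from July 2095 through December 2098 contribute their day counts.
Then 10 days into January 2099.
Total: 26 + 31 + 31 + 30 + 31 + 30 + 31 + 31 + 29 + 31 + 30 + 31 + 30 + 31 + 31 + 30 + 31 + 30 + 31 + 31 + 28 + 31 + 30 + 31 + 30 + 31 + 31 + 30 + 31 + 30 + 31 + 31 + 28 + 31 + 30 + 31 + 30 + 31 + 31 + 30 + 31 + 30 + 31 + 10 = 1316.

1316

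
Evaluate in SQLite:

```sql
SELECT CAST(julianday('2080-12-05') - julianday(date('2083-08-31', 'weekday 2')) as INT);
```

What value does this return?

-999

`weekday 2` advances to the next Tuesday; 2083-08-31 is already a Tuesday, so it stays at 2083-08-31.
26 days remain in December 2080 after the 5th (31 − 5).
Full months from January 2081 through July 2083 contribute their day counts.
Then 31 days into August 2083.
Total: 26 + 31 + 28 + 31 + 30 + 31 + 30 + 31 + 31 + 30 + 31 + 30 + 31 + 31 + 28 + 31 + 30 + 31 + 30 + 31 + 31 + 30 + 31 + 30 + 31 + 31 + 28 + 31 + 30 + 31 + 30 + 31 + 31 = 999.
The subtraction is earlier − later, so the result is −999 → -999.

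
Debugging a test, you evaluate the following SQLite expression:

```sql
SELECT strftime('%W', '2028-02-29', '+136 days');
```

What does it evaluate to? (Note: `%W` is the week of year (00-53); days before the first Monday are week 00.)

First apply '+136 days': 2028-02-29 → 2028-07-14.
2028-07-14 is a Friday. SQLite's %W counts Mondays since the year started; the result is 28.

28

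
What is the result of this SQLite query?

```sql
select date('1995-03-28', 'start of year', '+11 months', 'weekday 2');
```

`start of year` rewinds 1995-03-28 to 1995-01-01.
Adding +11 months to 1995-01-01 gives 1995-12-01.
`weekday 2` advances to the next Tuesday; 1995-12-01 is a Friday, so it moves forward to 1995-12-05.

1995-12-05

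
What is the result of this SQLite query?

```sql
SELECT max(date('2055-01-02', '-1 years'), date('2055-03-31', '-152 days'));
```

2054-10-30

date('2055-01-02', '-1 years') → 2054-01-02.
date('2055-03-31', '-152 days') → 2054-10-30.
Later of the two is 2054-10-30.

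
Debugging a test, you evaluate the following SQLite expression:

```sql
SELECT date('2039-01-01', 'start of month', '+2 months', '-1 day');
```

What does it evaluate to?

2039-02-28

`start of month` rewinds 2039-01-01 to 2039-01-01.
Adding +2 months to 2039-01-01 gives 2039-03-01.
Going back 1 day from 2039-03-01 reaches 2039-02-28 (last day of February, 28 days).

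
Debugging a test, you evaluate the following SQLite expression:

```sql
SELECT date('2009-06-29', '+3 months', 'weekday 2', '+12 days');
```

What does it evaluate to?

2009-10-11

Adding +3 months to 2009-06-29 gives 2009-09-29.
`weekday 2` advances to the next Tuesday; 2009-09-29 is already a Tuesday, so it stays at 2009-09-29.
September 2009 has 30 days; 1 remain after the 29th, so 2 days reach 2009-10-01.
Advancing 10 more days within October lands on 2009-10-11.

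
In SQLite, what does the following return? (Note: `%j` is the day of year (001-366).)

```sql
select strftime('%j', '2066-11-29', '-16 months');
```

First apply '-16 months': 2066-11-29 → 2065-07-29.
Day-of-year for 2065-07-29: days since 2065-01-01 inclusive = 210, zero-padded to 210.

210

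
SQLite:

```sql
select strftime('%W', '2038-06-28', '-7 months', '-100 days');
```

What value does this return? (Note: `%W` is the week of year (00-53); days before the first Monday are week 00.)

First apply '-7 months', '-100 days': 2038-06-28 → 2037-08-20.
2037-08-20 is a Thursday. SQLite's %W counts Mondays since the year started; the result is 33.

33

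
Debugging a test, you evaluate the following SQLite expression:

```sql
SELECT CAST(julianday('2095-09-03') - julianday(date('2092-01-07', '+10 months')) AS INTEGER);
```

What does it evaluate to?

Adding +10 months to 2092-01-07 gives 2092-11-07.
23 days remain in November 2092 after the 7th (30 − 7).
Full months from December 2092 through August 2095 contribute their day counts.
Then 3 days into September 2095.
Total: 23 + 31 + 31 + 28 + 31 + 30 + 31 + 30 + 31 + 31 + 30 + 31 + 30 + 31 + 31 + 28 + 31 + 30 + 31 + 30 + 31 + 31 + 30 + 31 + 30 + 31 + 31 + 28 + 31 + 30 + 31 + 30 + 31 + 31 + 3 = 1030.

1030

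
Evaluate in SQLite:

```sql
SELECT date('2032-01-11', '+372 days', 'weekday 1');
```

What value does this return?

Applying '+372 days' to 2032-01-11: counting 372 days forward gives 2033-01-17.
`weekday 1` advances to the next Monday; 2033-01-17 is already a Monday, so it stays at 2033-01-17.

2033-01-17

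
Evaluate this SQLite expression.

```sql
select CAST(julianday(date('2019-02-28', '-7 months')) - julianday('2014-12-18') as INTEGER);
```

Adding -7 months to 2019-02-28 gives 2018-07-28.
13 days remain in December 2014 after the 18th (31 − 18).
Full months from January 2015 through June 2018 contribute their day counts.
Then 28 days into July 2018.
Total: 13 + 31 + 28 + 31 + 30 + 31 + 30 + 31 + 31 + 30 + 31 + 30 + 31 + 31 + 29 + 31 + 30 + 31 + 30 + 31 + 31 + 30 + 31 + 30 + 31 + 31 + 28 + 31 + 30 + 31 + 30 + 31 + 31 + 30 + 31 + 30 + 31 + 31 + 28 + 31 + 30 + 31 + 30 + 28 = 1318.

1318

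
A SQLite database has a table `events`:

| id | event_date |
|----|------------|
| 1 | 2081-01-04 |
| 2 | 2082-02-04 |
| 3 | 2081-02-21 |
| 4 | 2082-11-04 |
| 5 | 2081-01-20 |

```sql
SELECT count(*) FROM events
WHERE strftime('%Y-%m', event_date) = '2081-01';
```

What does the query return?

Rows with year-month 2081-01: 2081-01-04, 2081-01-20 → 2.

2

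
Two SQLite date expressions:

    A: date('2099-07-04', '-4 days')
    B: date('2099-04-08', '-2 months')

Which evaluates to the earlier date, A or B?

A = 2099-06-30.
B = 2099-02-08.
B is earlier.

B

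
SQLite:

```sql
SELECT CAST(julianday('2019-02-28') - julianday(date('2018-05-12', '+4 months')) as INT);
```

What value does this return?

Adding +4 months to 2018-05-12 gives 2018-09-12.
18 days remain in September 2018 after the 12th (30 − 12).
October 2018: 31 days.
November 2018: 30 days.
December 2018: 31 days.
January 2019: 31 days.
Then 28 days into February 2019.
Total: 18 + 31 + 30 + 31 + 31 + 28 = 169.

169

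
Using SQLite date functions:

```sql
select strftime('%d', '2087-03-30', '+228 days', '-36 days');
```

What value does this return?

08

First apply '+228 days', '-36 days': 2087-03-30 → 2087-10-08.
`%d` extracts the 2-digit day of month: 08.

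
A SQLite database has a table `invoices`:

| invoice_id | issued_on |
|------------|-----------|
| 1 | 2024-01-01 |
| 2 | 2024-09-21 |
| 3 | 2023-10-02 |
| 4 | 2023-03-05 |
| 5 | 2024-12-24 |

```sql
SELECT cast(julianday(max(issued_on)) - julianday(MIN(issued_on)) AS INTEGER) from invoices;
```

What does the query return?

MIN = 2023-03-05, MAX = 2024-12-24.
26 days remain in March 2023 after the 5th (31 − 5).
Full months from April 2023 through November 2024 contribute their day counts.
Then 24 days into December 2024.
Total: 26 + 30 + 31 + 30 + 31 + 31 + 30 + 31 + 30 + 31 + 31 + 29 + 31 + 30 + 31 + 30 + 31 + 31 + 30 + 31 + 30 + 24 = 660.

660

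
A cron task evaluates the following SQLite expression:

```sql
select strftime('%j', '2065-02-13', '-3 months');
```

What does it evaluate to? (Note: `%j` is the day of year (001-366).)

318

First apply '-3 months': 2065-02-13 → 2064-11-13.
Day-of-year for 2064-11-13: days since 2064-01-01 inclusive = 318, zero-padded to 318.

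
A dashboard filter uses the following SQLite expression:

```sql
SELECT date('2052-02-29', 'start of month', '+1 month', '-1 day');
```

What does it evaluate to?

2052-02-29

`start of month` rewinds 2052-02-29 to 2052-02-01.
Adding +1 month to 2052-02-01 gives 2052-03-01.
Going back 1 day from 2052-03-01 reaches 2052-02-29 (last day of February, 29 days).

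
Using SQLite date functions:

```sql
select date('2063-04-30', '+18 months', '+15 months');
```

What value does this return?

Adding +18 months to 2063-04-30 gives 2064-10-30.
Adding +15 months to 2064-10-30 gives 2066-01-30.

2066-01-30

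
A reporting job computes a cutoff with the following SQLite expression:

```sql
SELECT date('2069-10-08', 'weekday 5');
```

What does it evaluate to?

2069-10-11

`weekday 5` advances to the next Friday; 2069-10-08 is a Tuesday, so it moves forward to 2069-10-11.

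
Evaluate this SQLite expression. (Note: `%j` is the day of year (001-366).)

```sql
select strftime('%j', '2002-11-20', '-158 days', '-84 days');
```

082

First apply '-158 days', '-84 days': 2002-11-20 → 2002-03-23.
Day-of-year for 2002-03-23: days since 2002-01-01 inclusive = 82, zero-padded to 082.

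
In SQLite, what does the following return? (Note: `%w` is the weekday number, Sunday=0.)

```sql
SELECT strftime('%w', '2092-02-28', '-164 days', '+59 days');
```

4

First apply '-164 days', '+59 days': 2092-02-28 → 2091-11-15.
2091-11-15 is a Thursday; with Sunday=0 that is 4.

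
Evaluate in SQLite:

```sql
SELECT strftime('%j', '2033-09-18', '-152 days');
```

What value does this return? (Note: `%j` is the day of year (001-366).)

109

First apply '-152 days': 2033-09-18 → 2033-04-19.
Day-of-year for 2033-04-19: days since 2033-01-01 inclusive = 109, zero-padded to 109.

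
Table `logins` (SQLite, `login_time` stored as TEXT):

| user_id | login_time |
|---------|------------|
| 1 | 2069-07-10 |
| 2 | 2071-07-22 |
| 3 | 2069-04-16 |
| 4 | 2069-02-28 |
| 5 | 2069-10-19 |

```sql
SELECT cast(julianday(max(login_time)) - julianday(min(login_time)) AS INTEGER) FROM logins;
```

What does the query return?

874

MIN = 2069-02-28, MAX = 2071-07-22.
0 days remain in February 2069 after the 28th (28 − 28).
Full months from March 2069 through June 2071 contribute their day counts.
Then 22 days into July 2071.
Total: 0 + 31 + 30 + 31 + 30 + 31 + 31 + 30 + 31 + 30 + 31 + 31 + 28 + 31 + 30 + 31 + 30 + 31 + 31 + 30 + 31 + 30 + 31 + 31 + 28 + 31 + 30 + 31 + 30 + 22 = 874.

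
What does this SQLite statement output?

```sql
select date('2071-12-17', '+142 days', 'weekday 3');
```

2072-05-11

Applying '+142 days' to 2071-12-17: counting 142 days forward gives 2072-05-07.
`weekday 3` advances to the next Wednesday; 2072-05-07 is a Saturday, so it moves forward to 2072-05-11.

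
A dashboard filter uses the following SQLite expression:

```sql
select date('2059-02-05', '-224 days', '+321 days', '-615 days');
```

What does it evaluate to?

2057-09-05

Applying '-224 days' to 2059-02-05: counting 224 days back gives 2058-06-26.
Applying '+321 days' to 2058-06-26: counting 321 days forward gives 2059-05-13.
Applying '-615 days' to 2059-05-13: counting 615 days back gives 2057-09-05.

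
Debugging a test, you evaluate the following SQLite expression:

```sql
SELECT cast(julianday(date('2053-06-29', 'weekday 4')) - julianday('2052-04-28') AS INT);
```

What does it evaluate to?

431

`weekday 4` advances to the next Thursday; 2053-06-29 is a Sunday, so it moves forward to 2053-07-03.
2 days remain in April 2052 after the 28th (30 − 28).
Full months from May 2052 through June 2053 contribute their day counts.
Then 3 days into July 2053.
Total: 2 + 31 + 30 + 31 + 31 + 30 + 31 + 30 + 31 + 31 + 28 + 31 + 30 + 31 + 30 + 3 = 431.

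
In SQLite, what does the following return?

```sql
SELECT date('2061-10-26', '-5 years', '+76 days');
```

2057-01-10

Adding -5 years to 2061-10-26 gives 2056-10-26.
Applying '+76 days' to 2056-10-26: counting 76 days forward gives 2057-01-10.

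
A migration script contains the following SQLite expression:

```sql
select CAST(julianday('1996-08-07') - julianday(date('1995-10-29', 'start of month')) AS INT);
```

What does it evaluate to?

311

`start of month` rewinds 1995-10-29 to 1995-10-01.
30 days remain in October 1995 after the 1st (31 − 1).
Full months from November 1995 through July 1996 contribute their day counts.
Then 7 days into August 1996.
Total: 30 + 30 + 31 + 31 + 29 + 31 + 30 + 31 + 30 + 31 + 7 = 311.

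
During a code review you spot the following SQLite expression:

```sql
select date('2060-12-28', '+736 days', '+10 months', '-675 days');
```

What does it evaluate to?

2061-12-28

Applying '+736 days' to 2060-12-28: counting 736 days forward gives 2063-01-03.
Adding +10 months to 2063-01-03 gives 2063-11-03.
Applying '-675 days' to 2063-11-03: counting 675 days back gives 2061-12-28.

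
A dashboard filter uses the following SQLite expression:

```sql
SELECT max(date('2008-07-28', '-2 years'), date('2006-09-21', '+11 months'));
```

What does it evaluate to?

2007-08-21

date('2008-07-28', '-2 years') → 2006-07-28.
date('2006-09-21', '+11 months') → 2007-08-21.
Later of the two is 2007-08-21.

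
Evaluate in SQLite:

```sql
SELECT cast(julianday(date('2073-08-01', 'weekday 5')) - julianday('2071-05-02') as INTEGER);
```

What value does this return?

`weekday 5` advances to the next Friday; 2073-08-01 is a Tuesday, so it moves forward to 2073-08-04.
29 days remain in May 2071 after the 2nd (31 − 2).
Full months from June 2071 through July 2073 contribute their day counts.
Then 4 days into August 2073.
Total: 29 + 30 + 31 + 31 + 30 + 31 + 30 + 31 + 31 + 29 + 31 + 30 + 31 + 30 + 31 + 31 + 30 + 31 + 30 + 31 + 31 + 28 + 31 + 30 + 31 + 30 + 31 + 4 = 825.

825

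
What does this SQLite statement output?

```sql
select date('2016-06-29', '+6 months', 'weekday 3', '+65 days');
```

Adding +6 months to 2016-06-29 gives 2016-12-29.
`weekday 3` advances to the next Wednesday; 2016-12-29 is a Thursday, so it moves forward to 2017-01-04.
Applying '+65 days' to 2017-01-04: counting 65 days forward gives 2017-03-10.

2017-03-10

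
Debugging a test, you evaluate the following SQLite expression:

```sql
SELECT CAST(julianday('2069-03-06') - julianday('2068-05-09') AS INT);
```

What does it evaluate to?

22 days remain in May 2068 after the 9th (31 − 9).
Full months from June 2068 through February 2069 contribute their day counts.
Then 6 days into March 2069.
Total: 22 + 30 + 31 + 31 + 30 + 31 + 30 + 31 + 31 + 28 + 6 = 301.

301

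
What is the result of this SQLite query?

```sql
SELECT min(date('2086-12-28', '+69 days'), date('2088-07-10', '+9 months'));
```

date('2086-12-28', '+69 days') → 2087-03-07.
date('2088-07-10', '+9 months') → 2089-04-10.
Earlier of the two is 2087-03-07.

2087-03-07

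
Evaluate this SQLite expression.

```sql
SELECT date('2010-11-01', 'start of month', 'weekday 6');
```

2010-11-06

`start of month` rewinds 2010-11-01 to 2010-11-01.
`weekday 6` advances to the next Saturday; 2010-11-01 is a Monday, so it moves forward to 2010-11-06.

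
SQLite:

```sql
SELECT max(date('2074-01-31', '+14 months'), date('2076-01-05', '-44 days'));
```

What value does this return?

date('2074-01-31', '+14 months') → 2075-03-31.
date('2076-01-05', '-44 days') → 2075-11-22.
Later of the two is 2075-11-22.

2075-11-22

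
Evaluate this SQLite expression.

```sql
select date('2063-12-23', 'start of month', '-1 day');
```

`start of month` rewinds 2063-12-23 to 2063-12-01.
Going back 1 day from 2063-12-01 reaches 2063-11-30 (last day of November, 30 days).

2063-11-30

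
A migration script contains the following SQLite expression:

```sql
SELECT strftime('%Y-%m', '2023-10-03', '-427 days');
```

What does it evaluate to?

2022-08

First apply '-427 days': 2023-10-03 → 2022-08-02.
`%Y-%m` extracts the year-month: 2022-08.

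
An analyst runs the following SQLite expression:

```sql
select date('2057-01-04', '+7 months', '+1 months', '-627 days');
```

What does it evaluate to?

Adding +7 months to 2057-01-04 gives 2057-08-04.
Adding +1 month to 2057-08-04 gives 2057-09-04.
Applying '-627 days' to 2057-09-04: counting 627 days back gives 2055-12-17.

2055-12-17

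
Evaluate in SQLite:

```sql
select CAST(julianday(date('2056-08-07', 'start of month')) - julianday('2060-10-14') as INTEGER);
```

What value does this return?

-1535

`start of month` rewinds 2056-08-07 to 2056-08-01.
30 days remain in August 2056 after the 1st (31 − 1).
Full months from September 2056 through September 2060 contribute their day counts.
Then 14 days into October 2060.
Total: 30 + 30 + 31 + 30 + 31 + 31 + 28 + 31 + 30 + 31 + 30 + 31 + 31 + 30 + 31 + 30 + 31 + 31 + 28 + 31 + 30 + 31 + 30 + 31 + 31 + 30 + 31 + 30 + 31 + 31 + 28 + 31 + 30 + 31 + 30 + 31 + 31 + 30 + 31 + 30 + 31 + 31 + 29 + 31 + 30 + 31 + 30 + 31 + 31 + 30 + 14 = 1535.
The subtraction is earlier − later, so the result is −1535 → -1535.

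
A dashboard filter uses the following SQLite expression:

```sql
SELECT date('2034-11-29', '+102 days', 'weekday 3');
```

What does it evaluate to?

2035-03-14

Applying '+102 days' to 2034-11-29: counting 102 days forward gives 2035-03-11.
`weekday 3` advances to the next Wednesday; 2035-03-11 is a Sunday, so it moves forward to 2035-03-14.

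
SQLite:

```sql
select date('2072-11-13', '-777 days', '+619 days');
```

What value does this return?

Applying '-777 days' to 2072-11-13: counting 777 days back gives 2070-09-28.
Applying '+619 days' to 2070-09-28: counting 619 days forward gives 2072-06-08.

2072-06-08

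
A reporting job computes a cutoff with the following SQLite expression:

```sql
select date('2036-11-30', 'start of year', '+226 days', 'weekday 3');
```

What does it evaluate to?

`start of year` rewinds 2036-11-30 to 2036-01-01.
Applying '+226 days' to 2036-01-01: counting 226 days forward gives 2036-08-14.
`weekday 3` advances to the next Wednesday; 2036-08-14 is a Thursday, so it moves forward to 2036-08-20.

2036-08-20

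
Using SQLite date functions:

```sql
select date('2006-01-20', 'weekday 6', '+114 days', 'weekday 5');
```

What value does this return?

2006-05-19

`weekday 6` advances to the next Saturday; 2006-01-20 is a Friday, so it moves forward to 2006-01-21.
Applying '+114 days' to 2006-01-21: counting 114 days forward gives 2006-05-15.
`weekday 5` advances to the next Friday; 2006-05-15 is a Monday, so it moves forward to 2006-05-19.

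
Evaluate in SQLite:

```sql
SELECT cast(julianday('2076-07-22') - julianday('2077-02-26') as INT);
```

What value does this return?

-219

9 days remain in July 2076 after the 22nd (31 − 22).
Full months from August 2076 through January 2077 contribute their day counts.
Then 26 days into February 2077.
Total: 9 + 31 + 30 + 31 + 30 + 31 + 31 + 26 = 219.
The subtraction is earlier − later, so the result is −219 → -219.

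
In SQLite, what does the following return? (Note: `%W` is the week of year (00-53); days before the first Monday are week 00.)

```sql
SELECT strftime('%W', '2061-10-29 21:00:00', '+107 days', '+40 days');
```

First apply '+107 days', '+40 days': 2061-10-29 21:00:00 → 2062-03-25 21:00:00.
2062-03-25 is a Saturday. SQLite's %W counts Mondays since the year started; the result is 12.

12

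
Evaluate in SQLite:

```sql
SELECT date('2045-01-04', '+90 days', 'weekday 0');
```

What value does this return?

Applying '+90 days' to 2045-01-04: counting 90 days forward gives 2045-04-04.
`weekday 0` advances to the next Sunday; 2045-04-04 is a Tuesday, so it moves forward to 2045-04-09.

2045-04-09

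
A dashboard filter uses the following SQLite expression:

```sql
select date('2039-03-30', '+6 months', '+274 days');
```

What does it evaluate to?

2040-06-30

Adding +6 months to 2039-03-30 gives 2039-09-30.
Applying '+274 days' to 2039-09-30: counting 274 days forward gives 2040-06-30.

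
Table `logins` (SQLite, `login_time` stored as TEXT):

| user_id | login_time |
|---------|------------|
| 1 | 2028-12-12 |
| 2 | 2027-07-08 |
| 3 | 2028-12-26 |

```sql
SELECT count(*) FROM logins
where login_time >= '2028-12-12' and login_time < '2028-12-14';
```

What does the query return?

1

Rows in [2028-12-12, 2028-12-14): 2028-12-12 → 1 row.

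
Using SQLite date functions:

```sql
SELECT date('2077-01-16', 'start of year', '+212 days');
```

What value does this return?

`start of year` rewinds 2077-01-16 to 2077-01-01.
Applying '+212 days' to 2077-01-01: counting 212 days forward gives 2077-08-01.

2077-08-01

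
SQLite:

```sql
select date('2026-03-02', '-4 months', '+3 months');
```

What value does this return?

Adding -4 months to 2026-03-02 gives 2025-11-02.
Adding +3 months to 2025-11-02 gives 2026-02-02.

2026-02-02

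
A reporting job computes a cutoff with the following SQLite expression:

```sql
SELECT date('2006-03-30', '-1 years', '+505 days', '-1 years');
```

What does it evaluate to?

Adding -1 year to 2006-03-30 gives 2005-03-30.
Applying '+505 days' to 2005-03-30: counting 505 days forward gives 2006-08-17.
Adding -1 year to 2006-08-17 gives 2005-08-17.

2005-08-17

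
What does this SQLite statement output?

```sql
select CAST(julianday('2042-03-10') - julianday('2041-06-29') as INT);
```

254

1 day remains in June 2041 after the 29th (30 − 29).
Full months from July 2041 through February 2042 contribute their day counts.
Then 10 days into March 2042.
Total: 1 + 31 + 31 + 30 + 31 + 30 + 31 + 31 + 28 + 10 = 254.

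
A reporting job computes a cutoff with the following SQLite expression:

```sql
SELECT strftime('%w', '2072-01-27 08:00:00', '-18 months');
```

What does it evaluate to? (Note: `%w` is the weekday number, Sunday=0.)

First apply '-18 months': 2072-01-27 08:00:00 → 2070-07-27 08:00:00.
2070-07-27 is a Sunday; with Sunday=0 that is 0.

0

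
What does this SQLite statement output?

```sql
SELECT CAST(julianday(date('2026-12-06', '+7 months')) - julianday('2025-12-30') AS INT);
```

Adding +7 months to 2026-12-06 gives 2027-07-06.
1 day remains in December 2025 after the 30th (31 − 30).
Full months from January 2026 through June 2027 contribute their day counts.
Then 6 days into July 2027.
Total: 1 + 31 + 28 + 31 + 30 + 31 + 30 + 31 + 31 + 30 + 31 + 30 + 31 + 31 + 28 + 31 + 30 + 31 + 30 + 6 = 553.

553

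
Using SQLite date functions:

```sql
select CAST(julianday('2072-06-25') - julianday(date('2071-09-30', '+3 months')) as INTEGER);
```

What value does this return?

178

Adding +3 months to 2071-09-30 gives 2071-12-30.
1 day remains in December 2071 after the 30th (31 − 30).
January 2072: 31 days.
February 2072: 29 days (leap year).
March 2072: 31 days.
April 2072: 30 days.
May 2072: 31 days.
Then 25 days into June 2072.
Total: 1 + 31 + 29 + 31 + 30 + 31 + 25 = 178.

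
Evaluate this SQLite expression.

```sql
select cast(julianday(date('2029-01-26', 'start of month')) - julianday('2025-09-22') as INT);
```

`start of month` rewinds 2029-01-26 to 2029-01-01.
8 days remain in September 2025 after the 22nd (30 − 22).
Full months from October 2025 through December 2028 contribute their day counts.
Then 1 day into January 2029.
Total: 8 + 31 + 30 + 31 + 31 + 28 + 31 + 30 + 31 + 30 + 31 + 31 + 30 + 31 + 30 + 31 + 31 + 28 + 31 + 30 + 31 + 30 + 31 + 31 + 30 + 31 + 30 + 31 + 31 + 29 + 31 + 30 + 31 + 30 + 31 + 31 + 30 + 31 + 30 + 31 + 1 = 1197.

1197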